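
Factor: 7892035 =5^1*1578407^1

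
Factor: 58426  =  2^1*131^1 * 223^1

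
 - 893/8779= - 893/8779  =  - 0.10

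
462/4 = 231/2 = 115.50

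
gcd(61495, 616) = 7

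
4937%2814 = 2123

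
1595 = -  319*(  -  5)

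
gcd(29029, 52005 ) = 1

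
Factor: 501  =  3^1*167^1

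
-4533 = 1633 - 6166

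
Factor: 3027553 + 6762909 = 2^1*11^1*445021^1=9790462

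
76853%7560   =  1253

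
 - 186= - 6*31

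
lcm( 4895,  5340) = 58740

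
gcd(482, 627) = 1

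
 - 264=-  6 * 44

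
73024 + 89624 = 162648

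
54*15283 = 825282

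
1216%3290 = 1216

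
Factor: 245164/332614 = 122582/166307= 2^1*19^(-1 ) * 8753^( - 1) * 61291^1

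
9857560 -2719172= 7138388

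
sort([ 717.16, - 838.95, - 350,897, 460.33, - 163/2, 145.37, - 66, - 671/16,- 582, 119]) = [ - 838.95, - 582,  -  350, - 163/2, - 66, - 671/16,119,145.37,460.33, 717.16, 897]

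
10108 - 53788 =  - 43680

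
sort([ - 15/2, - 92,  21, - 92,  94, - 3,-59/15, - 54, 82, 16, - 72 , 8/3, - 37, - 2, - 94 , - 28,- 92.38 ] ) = [-94,-92.38 , - 92, - 92, - 72, - 54, - 37, - 28, - 15/2 , - 59/15, - 3,-2, 8/3, 16,21,82, 94] 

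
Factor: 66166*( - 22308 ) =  - 1476031128 = -2^3*3^1*11^1*13^2*33083^1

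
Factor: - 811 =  - 811^1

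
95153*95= 9039535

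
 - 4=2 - 6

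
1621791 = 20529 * 79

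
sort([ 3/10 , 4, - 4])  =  [  -  4,3/10,4]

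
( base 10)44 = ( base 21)22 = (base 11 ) 40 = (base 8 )54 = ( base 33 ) 1B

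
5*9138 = 45690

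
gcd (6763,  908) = 1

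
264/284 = 66/71 =0.93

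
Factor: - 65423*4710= - 308142330= - 2^1 * 3^1* 5^1*157^1*65423^1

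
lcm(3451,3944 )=27608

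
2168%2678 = 2168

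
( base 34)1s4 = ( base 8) 4100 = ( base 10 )2112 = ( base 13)c66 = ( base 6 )13440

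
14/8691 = 14/8691=0.00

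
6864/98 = 70 +2/49= 70.04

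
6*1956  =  11736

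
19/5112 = 19/5112 = 0.00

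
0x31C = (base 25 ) 16L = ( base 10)796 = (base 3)1002111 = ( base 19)23h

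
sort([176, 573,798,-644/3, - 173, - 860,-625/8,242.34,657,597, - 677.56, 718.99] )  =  [ - 860, -677.56,-644/3,-173,  -  625/8,176,242.34,573 , 597 , 657,718.99, 798]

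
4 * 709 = 2836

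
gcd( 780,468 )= 156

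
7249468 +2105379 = 9354847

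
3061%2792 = 269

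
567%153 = 108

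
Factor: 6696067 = 7^1*439^1*2179^1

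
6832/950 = 3416/475 = 7.19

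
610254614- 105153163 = 505101451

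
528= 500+28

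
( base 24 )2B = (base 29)21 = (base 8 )73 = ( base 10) 59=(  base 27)25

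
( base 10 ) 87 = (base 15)5c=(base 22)3L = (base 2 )1010111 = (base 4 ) 1113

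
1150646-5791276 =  - 4640630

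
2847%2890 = 2847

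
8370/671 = 12 + 318/671 =12.47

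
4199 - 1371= 2828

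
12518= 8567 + 3951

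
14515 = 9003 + 5512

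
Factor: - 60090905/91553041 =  - 5^1  *  7^2 * 17^ ( - 1)*23^( - 1)*41^( - 1)*5711^( - 1 )*245269^1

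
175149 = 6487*27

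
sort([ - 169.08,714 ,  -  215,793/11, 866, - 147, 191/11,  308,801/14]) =[ - 215, - 169.08,-147,191/11,  801/14,793/11 , 308,  714,866 ]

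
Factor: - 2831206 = -2^1*7^1*43^1*4703^1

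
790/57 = 13 + 49/57 = 13.86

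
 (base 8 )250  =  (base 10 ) 168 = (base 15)b3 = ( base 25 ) 6i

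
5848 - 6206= - 358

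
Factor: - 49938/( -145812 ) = 2^(  -  1 )*7^1* 41^1 * 419^( - 1) = 287/838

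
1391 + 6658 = 8049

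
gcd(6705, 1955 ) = 5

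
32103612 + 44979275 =77082887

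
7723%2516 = 175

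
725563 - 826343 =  -100780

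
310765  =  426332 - 115567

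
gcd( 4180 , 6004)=76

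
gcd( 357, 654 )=3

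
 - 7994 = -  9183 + 1189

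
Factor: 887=887^1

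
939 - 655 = 284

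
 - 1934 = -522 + -1412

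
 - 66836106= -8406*7951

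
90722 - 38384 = 52338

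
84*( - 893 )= - 75012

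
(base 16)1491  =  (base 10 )5265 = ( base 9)7200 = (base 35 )4af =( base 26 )7kd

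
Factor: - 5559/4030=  - 2^( - 1 )  *3^1*5^( - 1 )*13^( - 1) * 17^1*31^( -1)*109^1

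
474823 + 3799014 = 4273837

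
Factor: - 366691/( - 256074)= 2^( - 1)*3^(-1 )*7^( - 2 ) * 421^1 = 421/294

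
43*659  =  28337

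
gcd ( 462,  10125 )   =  3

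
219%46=35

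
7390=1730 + 5660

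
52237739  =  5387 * 9697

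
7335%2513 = 2309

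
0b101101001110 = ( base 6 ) 21222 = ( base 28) 3ja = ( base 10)2894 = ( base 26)478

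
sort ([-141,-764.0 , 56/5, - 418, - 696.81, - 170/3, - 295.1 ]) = [ - 764.0, - 696.81,-418,  -  295.1,- 141,  -  170/3,56/5 ]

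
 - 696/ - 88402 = 348/44201= 0.01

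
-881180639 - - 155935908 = -725244731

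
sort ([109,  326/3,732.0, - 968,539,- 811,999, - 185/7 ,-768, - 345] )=[ - 968,  -  811,-768, - 345, - 185/7, 326/3,  109, 539  ,  732.0, 999 ] 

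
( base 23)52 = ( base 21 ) 5c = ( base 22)57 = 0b1110101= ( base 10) 117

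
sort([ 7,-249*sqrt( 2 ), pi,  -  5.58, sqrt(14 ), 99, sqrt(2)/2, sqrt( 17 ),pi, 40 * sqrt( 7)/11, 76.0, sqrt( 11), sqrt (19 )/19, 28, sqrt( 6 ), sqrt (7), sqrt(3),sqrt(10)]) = [ - 249*sqrt( 2), - 5.58 , sqrt( 19 ) /19,sqrt( 2)/2, sqrt(3 ), sqrt ( 6),sqrt( 7 ),pi, pi,sqrt( 10 ),sqrt( 11), sqrt( 14),sqrt( 17), 7, 40 * sqrt( 7 )/11,28, 76.0, 99 ]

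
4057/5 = 4057/5 =811.40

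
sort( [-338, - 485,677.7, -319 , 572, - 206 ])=[ - 485  ,-338, - 319,-206, 572,677.7]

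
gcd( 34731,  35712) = 9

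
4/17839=4/17839  =  0.00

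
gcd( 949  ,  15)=1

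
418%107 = 97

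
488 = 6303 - 5815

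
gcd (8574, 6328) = 2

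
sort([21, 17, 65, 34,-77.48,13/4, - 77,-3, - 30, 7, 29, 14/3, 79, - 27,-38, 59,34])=[-77.48, - 77,-38, - 30, - 27,- 3, 13/4, 14/3,7, 17,21,29,  34, 34,59,65, 79] 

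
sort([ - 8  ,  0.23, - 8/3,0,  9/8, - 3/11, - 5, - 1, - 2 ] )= [  -  8 , - 5, -8/3,- 2, - 1, - 3/11, 0,  0.23 , 9/8 ] 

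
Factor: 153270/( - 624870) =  - 13/53 = - 13^1*53^ ( - 1 ) 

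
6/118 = 3/59 = 0.05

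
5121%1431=828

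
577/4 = 577/4 = 144.25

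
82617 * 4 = 330468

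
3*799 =2397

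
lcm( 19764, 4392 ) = 39528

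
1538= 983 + 555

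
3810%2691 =1119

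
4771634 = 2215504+2556130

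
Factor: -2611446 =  - 2^1* 3^1*317^1*1373^1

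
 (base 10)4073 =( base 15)1318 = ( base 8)7751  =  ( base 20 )a3d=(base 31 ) 47C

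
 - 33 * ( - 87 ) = 2871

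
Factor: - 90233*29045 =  - 5^1*11^1*13^1*37^1*157^1*631^1= - 2620817485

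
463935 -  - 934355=1398290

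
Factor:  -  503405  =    -  5^1 * 7^1*19^1*757^1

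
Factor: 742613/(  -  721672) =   -  2^ ( - 3)*7^ ( - 3)*263^(-1 ) * 431^1 * 1723^1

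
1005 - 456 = 549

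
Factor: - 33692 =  - 2^2*8423^1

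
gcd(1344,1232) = 112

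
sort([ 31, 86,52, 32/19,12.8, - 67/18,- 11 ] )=[ - 11, - 67/18,32/19,12.8, 31, 52,  86]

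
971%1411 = 971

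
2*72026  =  144052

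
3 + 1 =4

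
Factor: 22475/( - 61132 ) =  - 2^(-2 ) * 5^2*17^( - 1)=- 25/68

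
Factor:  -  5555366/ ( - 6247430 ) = 5^( - 1 )*7^(-1)*31^( - 1 )*163^1*2879^( - 1)*17041^1 = 2777683/3123715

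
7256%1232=1096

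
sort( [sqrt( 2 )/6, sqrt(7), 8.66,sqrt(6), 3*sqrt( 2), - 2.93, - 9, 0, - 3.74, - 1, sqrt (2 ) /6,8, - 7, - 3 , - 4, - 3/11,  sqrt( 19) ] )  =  [ - 9, - 7, - 4, - 3.74,- 3,  -  2.93, - 1,  -  3/11, 0, sqrt( 2)/6, sqrt( 2)/6,sqrt(6), sqrt( 7), 3*sqrt(2),sqrt( 19), 8, 8.66]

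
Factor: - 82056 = -2^3*3^1*13^1*  263^1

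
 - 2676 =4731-7407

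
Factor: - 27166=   -  2^1*17^2*47^1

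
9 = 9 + 0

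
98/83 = 98/83 =1.18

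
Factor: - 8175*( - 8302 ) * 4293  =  2^1*3^5*5^2*7^1 * 53^1*109^1* 593^1 = 291360973050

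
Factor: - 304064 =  - 2^6*4751^1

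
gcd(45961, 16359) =779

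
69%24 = 21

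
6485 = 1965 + 4520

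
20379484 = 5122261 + 15257223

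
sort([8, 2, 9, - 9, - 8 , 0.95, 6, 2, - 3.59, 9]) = [-9, - 8, - 3.59 , 0.95, 2, 2,6, 8, 9 , 9 ]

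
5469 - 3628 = 1841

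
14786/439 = 14786/439=   33.68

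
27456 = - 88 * ( - 312)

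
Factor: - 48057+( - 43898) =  - 5^1 * 53^1*347^1 = -  91955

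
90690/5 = 18138 = 18138.00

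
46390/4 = 11597 + 1/2= 11597.50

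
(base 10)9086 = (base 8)21576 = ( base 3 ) 110110112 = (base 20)12e6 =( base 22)ih0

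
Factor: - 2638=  -2^1 * 1319^1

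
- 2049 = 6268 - 8317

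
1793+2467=4260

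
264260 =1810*146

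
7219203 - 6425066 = 794137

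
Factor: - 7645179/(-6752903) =3^1*499^1*509^( - 1)*5107^1*13267^( - 1)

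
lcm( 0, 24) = 0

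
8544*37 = 316128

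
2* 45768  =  91536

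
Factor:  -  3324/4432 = -2^( - 2 )*3^1 = - 3/4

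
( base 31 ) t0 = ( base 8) 1603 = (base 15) 3EE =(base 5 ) 12044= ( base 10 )899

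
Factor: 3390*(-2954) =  - 2^2 * 3^1*5^1*7^1*113^1*211^1 = - 10014060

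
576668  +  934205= 1510873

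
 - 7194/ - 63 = 2398/21 = 114.19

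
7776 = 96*81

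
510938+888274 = 1399212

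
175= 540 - 365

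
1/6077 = 1/6077 = 0.00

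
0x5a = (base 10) 90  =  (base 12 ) 76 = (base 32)2q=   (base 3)10100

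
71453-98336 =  - 26883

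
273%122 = 29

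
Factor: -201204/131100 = -729/475 = - 3^6*5^( - 2)*19^( - 1) 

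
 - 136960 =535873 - 672833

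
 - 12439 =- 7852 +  - 4587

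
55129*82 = 4520578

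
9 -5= 4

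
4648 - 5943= - 1295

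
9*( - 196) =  -1764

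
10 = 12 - 2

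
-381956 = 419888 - 801844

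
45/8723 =45/8723 = 0.01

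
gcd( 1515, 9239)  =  1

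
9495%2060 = 1255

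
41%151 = 41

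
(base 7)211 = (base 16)6A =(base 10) 106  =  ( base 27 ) 3p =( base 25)46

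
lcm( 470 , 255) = 23970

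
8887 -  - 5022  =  13909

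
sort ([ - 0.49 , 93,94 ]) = [ - 0.49, 93,94]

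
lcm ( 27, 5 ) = 135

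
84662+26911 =111573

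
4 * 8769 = 35076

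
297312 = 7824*38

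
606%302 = 2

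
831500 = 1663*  500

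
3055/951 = 3055/951=3.21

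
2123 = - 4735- - 6858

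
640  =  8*80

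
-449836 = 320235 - 770071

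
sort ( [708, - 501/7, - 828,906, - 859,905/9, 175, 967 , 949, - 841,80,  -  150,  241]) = [ - 859, - 841, - 828, - 150, - 501/7, 80, 905/9, 175,241 , 708,906,949,  967 ]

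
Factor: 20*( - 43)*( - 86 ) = 2^3*5^1*43^2=73960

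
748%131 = 93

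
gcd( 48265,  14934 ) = 1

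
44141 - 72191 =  - 28050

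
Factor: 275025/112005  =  3^( - 1) * 5^1 * 131^(-1 )*193^1 = 965/393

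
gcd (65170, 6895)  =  35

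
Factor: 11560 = 2^3*5^1 * 17^2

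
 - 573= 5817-6390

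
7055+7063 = 14118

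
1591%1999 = 1591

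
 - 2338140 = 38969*( - 60) 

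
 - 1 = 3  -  4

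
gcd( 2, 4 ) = 2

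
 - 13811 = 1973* ( - 7)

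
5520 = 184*30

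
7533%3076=1381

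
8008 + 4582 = 12590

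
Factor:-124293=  -3^1*13^1 * 3187^1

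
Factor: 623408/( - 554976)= -829/738 = - 2^( - 1 ) * 3^( - 2)*41^( - 1 ) * 829^1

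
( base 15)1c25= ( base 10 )6110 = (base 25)9JA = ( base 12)3652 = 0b1011111011110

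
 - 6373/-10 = 6373/10 = 637.30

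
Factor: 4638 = 2^1*3^1*773^1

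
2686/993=2 +700/993 = 2.70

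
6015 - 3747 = 2268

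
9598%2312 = 350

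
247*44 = 10868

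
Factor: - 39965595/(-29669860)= 7993119/5933972 = 2^( - 2)*3^1*11^( - 1)*157^( - 1 )*173^1*859^(  -  1 )*15401^1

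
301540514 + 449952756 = 751493270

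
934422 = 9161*102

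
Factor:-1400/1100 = -2^1*7^1 * 11^( - 1) = -14/11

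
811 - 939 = - 128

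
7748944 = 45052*172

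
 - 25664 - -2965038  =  2939374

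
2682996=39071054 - 36388058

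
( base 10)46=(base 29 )1h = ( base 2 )101110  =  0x2e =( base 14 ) 34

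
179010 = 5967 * 30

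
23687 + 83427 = 107114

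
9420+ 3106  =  12526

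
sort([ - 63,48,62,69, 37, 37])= [ - 63,37,37, 48,62, 69 ]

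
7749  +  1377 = 9126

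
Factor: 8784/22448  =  9/23 = 3^2 * 23^ ( - 1) 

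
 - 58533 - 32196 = - 90729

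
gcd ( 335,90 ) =5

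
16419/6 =5473/2=   2736.50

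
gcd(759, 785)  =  1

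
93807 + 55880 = 149687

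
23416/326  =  71+135/163 =71.83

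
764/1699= 764/1699 = 0.45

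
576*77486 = 44631936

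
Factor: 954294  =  2^1*3^1  *11^1 *19^1*761^1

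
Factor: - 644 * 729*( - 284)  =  133331184= 2^4 *3^6*7^1 *23^1*71^1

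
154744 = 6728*23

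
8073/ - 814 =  - 10 + 67/814 = - 9.92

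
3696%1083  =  447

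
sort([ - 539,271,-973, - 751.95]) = [-973 , - 751.95, - 539,271 ]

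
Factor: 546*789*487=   2^1*3^2*7^1*13^1* 263^1 * 487^1=209796678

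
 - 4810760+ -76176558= - 80987318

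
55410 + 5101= 60511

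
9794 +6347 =16141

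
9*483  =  4347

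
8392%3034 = 2324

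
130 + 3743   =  3873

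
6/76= 3/38 = 0.08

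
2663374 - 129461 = 2533913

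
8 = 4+4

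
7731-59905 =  - 52174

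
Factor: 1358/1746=3^( - 2)*7^1=7/9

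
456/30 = 76/5 = 15.20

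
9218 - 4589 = 4629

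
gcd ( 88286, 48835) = 1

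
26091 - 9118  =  16973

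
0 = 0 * 12443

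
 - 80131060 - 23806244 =-103937304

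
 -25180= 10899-36079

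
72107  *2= 144214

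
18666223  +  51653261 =70319484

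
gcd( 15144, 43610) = 2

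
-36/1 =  - 36 = -36.00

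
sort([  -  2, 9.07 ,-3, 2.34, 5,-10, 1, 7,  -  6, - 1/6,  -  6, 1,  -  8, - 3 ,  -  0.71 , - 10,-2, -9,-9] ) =[ - 10 ,-10,-9, - 9,-8, - 6,-6,-3,  -  3, - 2, - 2, - 0.71,-1/6,1, 1,2.34,5, 7,9.07 ]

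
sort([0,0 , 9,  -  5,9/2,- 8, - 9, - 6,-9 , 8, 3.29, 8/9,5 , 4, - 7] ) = [ - 9,-9,  -  8, - 7, - 6,- 5,  0,0,8/9,3.29,4,9/2,5,8,9 ]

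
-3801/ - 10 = 380+1/10 = 380.10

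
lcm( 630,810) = 5670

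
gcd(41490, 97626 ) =6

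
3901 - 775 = 3126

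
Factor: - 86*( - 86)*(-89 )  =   - 2^2*43^2*89^1  =  -658244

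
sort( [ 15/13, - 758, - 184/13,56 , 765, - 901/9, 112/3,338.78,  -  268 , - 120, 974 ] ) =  [ - 758, - 268, - 120, -901/9, - 184/13, 15/13, 112/3,56,338.78,765, 974 ] 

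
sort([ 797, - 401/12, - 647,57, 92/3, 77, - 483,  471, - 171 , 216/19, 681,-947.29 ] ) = [ - 947.29 ,- 647,-483, - 171 , - 401/12, 216/19,  92/3,57, 77,  471, 681, 797]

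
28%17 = 11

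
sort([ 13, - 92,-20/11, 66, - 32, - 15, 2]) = [ - 92, - 32, - 15, - 20/11, 2,13, 66 ]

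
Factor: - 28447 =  - 28447^1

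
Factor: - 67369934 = - 2^1*19^1*1772893^1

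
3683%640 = 483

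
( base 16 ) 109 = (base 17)fa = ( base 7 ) 526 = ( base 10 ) 265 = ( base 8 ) 411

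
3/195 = 1/65  =  0.02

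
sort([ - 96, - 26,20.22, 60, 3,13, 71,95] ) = [ - 96,-26,3,  13,20.22,60,71 , 95 ] 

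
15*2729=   40935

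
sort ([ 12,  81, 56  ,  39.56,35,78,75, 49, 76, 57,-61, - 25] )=[  -  61, - 25,  12,35,39.56,49,56, 57,75,76,78, 81]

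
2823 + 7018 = 9841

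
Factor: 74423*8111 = 19^1 *3917^1*8111^1 = 603644953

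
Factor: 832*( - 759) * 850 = -536764800 =- 2^7*3^1* 5^2*11^1*13^1*17^1*23^1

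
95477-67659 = 27818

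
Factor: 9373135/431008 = 2^(-5)*5^1*13469^( - 1 )*1874627^1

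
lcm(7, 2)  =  14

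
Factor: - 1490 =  - 2^1*5^1*149^1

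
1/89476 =1/89476 = 0.00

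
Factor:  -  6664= - 2^3*7^2*17^1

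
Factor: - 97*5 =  - 485= - 5^1*97^1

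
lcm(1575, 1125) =7875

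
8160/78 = 104 + 8/13= 104.62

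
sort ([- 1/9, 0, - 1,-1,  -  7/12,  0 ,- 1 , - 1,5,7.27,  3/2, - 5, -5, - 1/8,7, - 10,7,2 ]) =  [-10, - 5 , - 5, - 1, - 1, - 1, - 1, - 7/12, - 1/8 , - 1/9, 0,0,3/2,2,5 , 7,7,7.27 ]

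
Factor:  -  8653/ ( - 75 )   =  3^( - 1 )*5^ (  -  2 )* 17^1*509^1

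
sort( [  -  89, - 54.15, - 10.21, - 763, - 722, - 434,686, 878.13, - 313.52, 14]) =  [ - 763, - 722,-434,-313.52, - 89, - 54.15, - 10.21,14, 686,878.13] 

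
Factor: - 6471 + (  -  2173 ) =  - 2^2 * 2161^1 = - 8644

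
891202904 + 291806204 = 1183009108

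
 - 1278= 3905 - 5183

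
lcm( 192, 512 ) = 1536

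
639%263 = 113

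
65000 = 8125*8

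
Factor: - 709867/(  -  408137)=379^1*1873^1*408137^(-1 )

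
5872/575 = 10+ 122/575 = 10.21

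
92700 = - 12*( - 7725 ) 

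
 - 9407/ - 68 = 138 + 23/68=138.34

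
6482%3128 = 226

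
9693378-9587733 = 105645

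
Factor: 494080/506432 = 40/41= 2^3 *5^1*41^( - 1 ) 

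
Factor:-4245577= -7^1*617^1*983^1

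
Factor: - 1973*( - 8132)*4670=2^3*5^1*19^1*107^1*467^1* 1973^1 = 74927516120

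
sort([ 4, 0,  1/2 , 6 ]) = [ 0, 1/2,4,  6 ] 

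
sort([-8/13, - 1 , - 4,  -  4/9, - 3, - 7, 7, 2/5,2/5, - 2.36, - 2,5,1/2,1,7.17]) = [ - 7, - 4, - 3, -2.36, - 2, - 1, - 8/13, - 4/9, 2/5, 2/5,1/2,1, 5,7 , 7.17]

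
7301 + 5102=12403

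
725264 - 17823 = 707441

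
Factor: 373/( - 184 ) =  - 2^( - 3)*23^(- 1) * 373^1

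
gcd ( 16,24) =8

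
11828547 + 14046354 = 25874901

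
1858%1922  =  1858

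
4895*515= 2520925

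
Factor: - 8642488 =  - 2^3*1080311^1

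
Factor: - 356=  - 2^2 * 89^1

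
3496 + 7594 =11090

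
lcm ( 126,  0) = 0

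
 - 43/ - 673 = 43/673 = 0.06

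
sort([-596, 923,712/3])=[ - 596, 712/3,  923 ] 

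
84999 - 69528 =15471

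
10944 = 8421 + 2523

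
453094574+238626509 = 691721083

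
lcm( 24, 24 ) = 24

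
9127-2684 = 6443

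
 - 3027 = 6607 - 9634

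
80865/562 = 80865/562=143.89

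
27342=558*49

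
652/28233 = 652/28233 = 0.02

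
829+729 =1558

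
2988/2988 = 1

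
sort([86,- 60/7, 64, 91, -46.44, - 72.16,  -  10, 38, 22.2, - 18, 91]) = [- 72.16, - 46.44, - 18, - 10, - 60/7, 22.2 , 38, 64, 86,91,91]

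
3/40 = 3/40 = 0.07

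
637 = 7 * 91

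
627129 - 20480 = 606649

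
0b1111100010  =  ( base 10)994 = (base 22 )214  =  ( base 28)17E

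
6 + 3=9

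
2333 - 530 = 1803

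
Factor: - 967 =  - 967^1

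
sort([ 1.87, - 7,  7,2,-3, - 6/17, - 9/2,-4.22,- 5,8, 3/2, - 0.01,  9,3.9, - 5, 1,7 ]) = [ - 7, - 5,-5, - 9/2,  -  4.22, - 3, -6/17, - 0.01,1, 3/2 , 1.87, 2,3.9 , 7,7,8,9 ]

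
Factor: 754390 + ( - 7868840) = - 2^1*5^2*7^1*20327^1= - 7114450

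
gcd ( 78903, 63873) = 9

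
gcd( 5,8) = 1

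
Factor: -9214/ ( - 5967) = 2^1*3^( -3)*13^ (  -  1)*271^1 = 542/351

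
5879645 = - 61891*(  -  95)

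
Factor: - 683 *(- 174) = 118842 = 2^1 * 3^1*29^1* 683^1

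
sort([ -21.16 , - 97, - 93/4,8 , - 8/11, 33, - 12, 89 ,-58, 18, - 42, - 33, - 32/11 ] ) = [  -  97  ,-58, - 42,  -  33, - 93/4, - 21.16 , - 12 ,  -  32/11, - 8/11, 8, 18,33 , 89 ] 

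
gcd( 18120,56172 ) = 1812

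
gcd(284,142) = 142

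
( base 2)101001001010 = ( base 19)75C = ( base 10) 2634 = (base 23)4mc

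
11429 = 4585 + 6844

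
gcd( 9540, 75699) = 9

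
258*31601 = 8153058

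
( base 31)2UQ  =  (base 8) 5476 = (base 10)2878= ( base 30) 35s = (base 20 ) 73i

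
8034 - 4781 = 3253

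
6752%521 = 500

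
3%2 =1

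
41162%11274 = 7340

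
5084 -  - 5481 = 10565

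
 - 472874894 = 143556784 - 616431678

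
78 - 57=21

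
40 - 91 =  - 51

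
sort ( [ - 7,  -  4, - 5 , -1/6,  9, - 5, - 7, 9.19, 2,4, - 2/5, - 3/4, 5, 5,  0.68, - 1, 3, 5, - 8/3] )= [ - 7, - 7, - 5, - 5, - 4, - 8/3, - 1, - 3/4, - 2/5,-1/6 , 0.68, 2, 3, 4 , 5, 5,5, 9,9.19 ]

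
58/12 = 29/6 = 4.83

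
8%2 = 0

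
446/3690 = 223/1845= 0.12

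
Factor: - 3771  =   - 3^2*419^1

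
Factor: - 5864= - 2^3 *733^1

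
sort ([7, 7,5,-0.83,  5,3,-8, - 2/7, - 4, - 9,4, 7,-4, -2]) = [ - 9, - 8, - 4, - 4 ,  -  2, - 0.83, - 2/7,3, 4  ,  5 , 5,  7,  7 , 7]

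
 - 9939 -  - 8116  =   - 1823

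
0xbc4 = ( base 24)55c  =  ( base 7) 11532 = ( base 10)3012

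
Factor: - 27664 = -2^4*7^1 * 13^1*19^1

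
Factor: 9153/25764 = 2^(-2) * 3^3*19^( - 1) =27/76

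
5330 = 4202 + 1128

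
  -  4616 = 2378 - 6994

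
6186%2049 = 39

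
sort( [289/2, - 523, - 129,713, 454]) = [  -  523 ,-129,289/2,454 , 713 ] 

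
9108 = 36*253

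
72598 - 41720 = 30878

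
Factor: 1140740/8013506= 2^1 * 5^1*439^(- 1) * 9127^ ( - 1)*57037^1  =  570370/4006753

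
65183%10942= 10473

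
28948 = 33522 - 4574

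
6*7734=46404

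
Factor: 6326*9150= 57882900   =  2^2*3^1*5^2*61^1* 3163^1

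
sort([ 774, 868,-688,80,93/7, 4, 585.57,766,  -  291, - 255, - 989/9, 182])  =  [-688, - 291, - 255, - 989/9 , 4, 93/7, 80, 182, 585.57, 766,774, 868 ] 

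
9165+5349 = 14514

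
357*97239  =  34714323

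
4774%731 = 388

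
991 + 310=1301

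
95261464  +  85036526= 180297990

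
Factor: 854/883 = 2^1 * 7^1*  61^1 *883^(- 1 )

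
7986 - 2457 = 5529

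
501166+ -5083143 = -4581977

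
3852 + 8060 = 11912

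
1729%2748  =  1729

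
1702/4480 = 851/2240 = 0.38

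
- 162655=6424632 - 6587287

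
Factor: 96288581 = 67^1 * 709^1*2027^1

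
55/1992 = 55/1992 = 0.03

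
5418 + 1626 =7044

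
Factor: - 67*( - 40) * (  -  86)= - 230480 = - 2^4 * 5^1*43^1 * 67^1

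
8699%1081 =51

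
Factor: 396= 2^2*3^2*11^1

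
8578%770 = 108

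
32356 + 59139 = 91495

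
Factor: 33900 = 2^2*3^1*5^2*  113^1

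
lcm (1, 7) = 7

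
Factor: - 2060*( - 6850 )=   14111000 = 2^3 * 5^3 * 103^1 * 137^1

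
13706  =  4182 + 9524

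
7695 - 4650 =3045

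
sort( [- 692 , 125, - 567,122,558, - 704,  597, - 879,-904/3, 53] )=[-879, - 704  ,-692, - 567, - 904/3, 53 , 122,  125, 558,597 ]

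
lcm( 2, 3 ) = 6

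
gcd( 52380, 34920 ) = 17460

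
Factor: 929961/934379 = 3^5*43^1*89^1*149^( - 1) * 6271^( - 1 ) 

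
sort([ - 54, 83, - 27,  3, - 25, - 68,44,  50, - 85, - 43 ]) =[ - 85, - 68, -54, - 43, - 27, - 25,  3, 44, 50, 83]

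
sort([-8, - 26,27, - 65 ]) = [ - 65  , - 26 , - 8,27]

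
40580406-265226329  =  -224645923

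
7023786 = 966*7271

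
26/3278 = 13/1639 = 0.01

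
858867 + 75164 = 934031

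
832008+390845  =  1222853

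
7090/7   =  1012 + 6/7= 1012.86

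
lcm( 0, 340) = 0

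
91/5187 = 1/57 = 0.02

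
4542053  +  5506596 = 10048649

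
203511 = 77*2643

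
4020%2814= 1206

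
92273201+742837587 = 835110788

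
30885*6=185310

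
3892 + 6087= 9979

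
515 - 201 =314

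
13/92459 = 13/92459 = 0.00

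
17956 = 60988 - 43032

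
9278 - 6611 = 2667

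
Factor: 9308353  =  23^1 * 41^1 * 9871^1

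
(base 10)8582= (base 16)2186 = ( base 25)di7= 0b10000110000110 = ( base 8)20606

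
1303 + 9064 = 10367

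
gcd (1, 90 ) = 1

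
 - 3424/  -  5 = 3424/5 = 684.80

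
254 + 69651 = 69905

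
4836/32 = 151 + 1/8 = 151.12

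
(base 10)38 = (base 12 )32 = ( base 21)1H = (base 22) 1G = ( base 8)46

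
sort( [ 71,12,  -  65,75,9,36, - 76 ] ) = [ - 76, - 65,9,  12,36,  71,75 ]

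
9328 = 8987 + 341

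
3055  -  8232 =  - 5177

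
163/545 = 163/545 = 0.30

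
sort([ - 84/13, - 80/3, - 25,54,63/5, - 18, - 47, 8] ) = [-47, - 80/3,  -  25, - 18, - 84/13,8, 63/5, 54] 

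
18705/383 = 48 + 321/383=   48.84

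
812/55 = 812/55 = 14.76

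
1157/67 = 1157/67 = 17.27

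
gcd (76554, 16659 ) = 9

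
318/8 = 39+ 3/4=39.75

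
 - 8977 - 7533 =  - 16510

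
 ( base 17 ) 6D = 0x73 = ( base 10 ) 115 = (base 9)137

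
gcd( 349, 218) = 1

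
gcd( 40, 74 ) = 2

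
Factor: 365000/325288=5^4 * 557^( - 1)  =  625/557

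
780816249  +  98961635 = 879777884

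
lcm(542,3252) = 3252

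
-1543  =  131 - 1674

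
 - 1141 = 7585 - 8726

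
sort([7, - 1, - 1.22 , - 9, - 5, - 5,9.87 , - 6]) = [ - 9, - 6, - 5 , - 5, - 1.22, - 1, 7,9.87 ]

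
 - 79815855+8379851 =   -  71436004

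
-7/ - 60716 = 7/60716=0.00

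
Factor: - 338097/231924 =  - 449/308 = - 2^(-2)*7^ ( - 1)*11^( - 1)*449^1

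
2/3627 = 2/3627 = 0.00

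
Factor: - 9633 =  - 3^1*13^2*19^1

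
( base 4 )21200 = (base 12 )428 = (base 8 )1140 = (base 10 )608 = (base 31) JJ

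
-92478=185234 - 277712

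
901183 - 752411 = 148772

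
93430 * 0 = 0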